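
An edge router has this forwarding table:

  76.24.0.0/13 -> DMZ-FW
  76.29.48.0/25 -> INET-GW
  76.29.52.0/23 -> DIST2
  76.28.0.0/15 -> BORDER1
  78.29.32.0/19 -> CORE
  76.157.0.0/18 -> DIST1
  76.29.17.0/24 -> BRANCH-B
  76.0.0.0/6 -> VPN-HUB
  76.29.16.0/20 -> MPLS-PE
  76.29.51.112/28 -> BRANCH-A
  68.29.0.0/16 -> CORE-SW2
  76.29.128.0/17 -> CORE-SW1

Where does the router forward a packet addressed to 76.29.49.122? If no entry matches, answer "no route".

BORDER1

Routes whose prefix contains 76.29.49.122:
  76.0.0.0/6 (76.0.0.0 - 79.255.255.255) -> VPN-HUB
  76.24.0.0/13 (76.24.0.0 - 76.31.255.255) -> DMZ-FW
  76.28.0.0/15 (76.28.0.0 - 76.29.255.255) -> BORDER1
More-specific entries that do NOT match:
  76.29.51.112/28 (76.29.51.112 - 76.29.51.127) does not contain 76.29.49.122
  76.29.48.0/25 (76.29.48.0 - 76.29.48.127) does not contain 76.29.49.122
  76.29.17.0/24 (76.29.17.0 - 76.29.17.255) does not contain 76.29.49.122
  76.29.52.0/23 (76.29.52.0 - 76.29.53.255) does not contain 76.29.49.122
  76.29.16.0/20 (76.29.16.0 - 76.29.31.255) does not contain 76.29.49.122
  78.29.32.0/19 (78.29.32.0 - 78.29.63.255) does not contain 76.29.49.122
  76.157.0.0/18 (76.157.0.0 - 76.157.63.255) does not contain 76.29.49.122
  76.29.128.0/17 (76.29.128.0 - 76.29.255.255) does not contain 76.29.49.122
  68.29.0.0/16 (68.29.0.0 - 68.29.255.255) does not contain 76.29.49.122
Longest matching prefix is /15 -> next hop BORDER1.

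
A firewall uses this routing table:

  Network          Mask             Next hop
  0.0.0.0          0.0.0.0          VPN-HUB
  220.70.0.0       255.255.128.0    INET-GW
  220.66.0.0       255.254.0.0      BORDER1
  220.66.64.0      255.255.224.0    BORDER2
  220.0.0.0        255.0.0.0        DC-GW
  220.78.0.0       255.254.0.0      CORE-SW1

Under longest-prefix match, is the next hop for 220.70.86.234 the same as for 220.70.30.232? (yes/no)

220.70.86.234: longest match 220.70.0.0/17 -> INET-GW
220.70.30.232: longest match 220.70.0.0/17 -> INET-GW

yes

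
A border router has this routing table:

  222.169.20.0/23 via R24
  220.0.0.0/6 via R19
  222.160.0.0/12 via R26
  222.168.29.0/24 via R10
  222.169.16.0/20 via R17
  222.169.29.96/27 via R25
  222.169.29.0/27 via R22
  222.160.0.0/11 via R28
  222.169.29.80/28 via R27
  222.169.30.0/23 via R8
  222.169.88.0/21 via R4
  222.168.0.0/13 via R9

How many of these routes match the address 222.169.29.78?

5

Prefixes containing 222.169.29.78:
  220.0.0.0/6 (220.0.0.0 - 223.255.255.255)
  222.160.0.0/11 (222.160.0.0 - 222.191.255.255)
  222.160.0.0/12 (222.160.0.0 - 222.175.255.255)
  222.168.0.0/13 (222.168.0.0 - 222.175.255.255)
  222.169.16.0/20 (222.169.16.0 - 222.169.31.255)
Total matching entries: 5.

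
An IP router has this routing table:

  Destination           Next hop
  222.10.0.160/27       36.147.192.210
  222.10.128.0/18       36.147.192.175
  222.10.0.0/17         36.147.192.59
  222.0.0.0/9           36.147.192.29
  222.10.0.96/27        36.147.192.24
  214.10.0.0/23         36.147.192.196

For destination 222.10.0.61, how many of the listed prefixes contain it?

Prefixes containing 222.10.0.61:
  222.0.0.0/9 (222.0.0.0 - 222.127.255.255)
  222.10.0.0/17 (222.10.0.0 - 222.10.127.255)
Total matching entries: 2.

2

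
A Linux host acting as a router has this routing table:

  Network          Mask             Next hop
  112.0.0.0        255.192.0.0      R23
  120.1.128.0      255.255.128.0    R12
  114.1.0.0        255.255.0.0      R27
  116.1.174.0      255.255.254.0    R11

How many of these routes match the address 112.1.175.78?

1

Prefixes containing 112.1.175.78:
  112.0.0.0/10 (112.0.0.0 - 112.63.255.255)
Total matching entries: 1.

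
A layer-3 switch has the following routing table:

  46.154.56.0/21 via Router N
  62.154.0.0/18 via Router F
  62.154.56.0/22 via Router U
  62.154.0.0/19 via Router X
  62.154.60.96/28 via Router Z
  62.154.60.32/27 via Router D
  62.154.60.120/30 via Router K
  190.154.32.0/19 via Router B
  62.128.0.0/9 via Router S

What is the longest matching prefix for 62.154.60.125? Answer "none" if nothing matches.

Entries matching 62.154.60.125:
  62.128.0.0/9 (62.128.0.0 - 62.255.255.255)
  62.154.0.0/18 (62.154.0.0 - 62.154.63.255)
Most specific is 62.154.0.0/18.

62.154.0.0/18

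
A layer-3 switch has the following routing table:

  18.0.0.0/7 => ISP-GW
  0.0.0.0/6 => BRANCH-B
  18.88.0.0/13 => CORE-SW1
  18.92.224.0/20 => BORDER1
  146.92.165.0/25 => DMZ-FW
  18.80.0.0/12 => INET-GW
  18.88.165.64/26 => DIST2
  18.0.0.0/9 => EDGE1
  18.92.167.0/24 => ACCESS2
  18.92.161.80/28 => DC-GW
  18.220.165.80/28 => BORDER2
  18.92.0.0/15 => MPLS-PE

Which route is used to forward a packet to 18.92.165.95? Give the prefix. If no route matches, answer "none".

Entries matching 18.92.165.95:
  18.0.0.0/7 (18.0.0.0 - 19.255.255.255)
  18.0.0.0/9 (18.0.0.0 - 18.127.255.255)
  18.80.0.0/12 (18.80.0.0 - 18.95.255.255)
  18.88.0.0/13 (18.88.0.0 - 18.95.255.255)
  18.92.0.0/15 (18.92.0.0 - 18.93.255.255)
Most specific is 18.92.0.0/15.

18.92.0.0/15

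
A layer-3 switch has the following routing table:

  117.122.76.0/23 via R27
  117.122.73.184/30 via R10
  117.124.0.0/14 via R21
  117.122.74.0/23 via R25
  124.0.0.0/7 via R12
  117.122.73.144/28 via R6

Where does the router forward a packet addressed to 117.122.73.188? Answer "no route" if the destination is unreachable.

no route

No entry's prefix contains 117.122.73.188; there is no default route.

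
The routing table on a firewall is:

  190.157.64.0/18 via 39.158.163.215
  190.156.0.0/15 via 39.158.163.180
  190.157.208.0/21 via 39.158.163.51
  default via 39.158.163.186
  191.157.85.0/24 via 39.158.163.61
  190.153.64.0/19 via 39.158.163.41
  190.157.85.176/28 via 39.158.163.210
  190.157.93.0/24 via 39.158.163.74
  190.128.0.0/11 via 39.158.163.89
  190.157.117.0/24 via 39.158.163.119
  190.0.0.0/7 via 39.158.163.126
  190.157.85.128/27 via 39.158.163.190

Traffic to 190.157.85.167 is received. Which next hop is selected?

Routes whose prefix contains 190.157.85.167:
  0.0.0.0/0 (default, matches everything) -> 39.158.163.186
  190.0.0.0/7 (190.0.0.0 - 191.255.255.255) -> 39.158.163.126
  190.128.0.0/11 (190.128.0.0 - 190.159.255.255) -> 39.158.163.89
  190.156.0.0/15 (190.156.0.0 - 190.157.255.255) -> 39.158.163.180
  190.157.64.0/18 (190.157.64.0 - 190.157.127.255) -> 39.158.163.215
More-specific entries that do NOT match:
  190.157.85.176/28 (190.157.85.176 - 190.157.85.191) does not contain 190.157.85.167
  190.157.85.128/27 (190.157.85.128 - 190.157.85.159) does not contain 190.157.85.167
  191.157.85.0/24 (191.157.85.0 - 191.157.85.255) does not contain 190.157.85.167
  190.157.93.0/24 (190.157.93.0 - 190.157.93.255) does not contain 190.157.85.167
  190.157.117.0/24 (190.157.117.0 - 190.157.117.255) does not contain 190.157.85.167
  190.157.208.0/21 (190.157.208.0 - 190.157.215.255) does not contain 190.157.85.167
  190.153.64.0/19 (190.153.64.0 - 190.153.95.255) does not contain 190.157.85.167
Longest matching prefix is /18 -> next hop 39.158.163.215.

39.158.163.215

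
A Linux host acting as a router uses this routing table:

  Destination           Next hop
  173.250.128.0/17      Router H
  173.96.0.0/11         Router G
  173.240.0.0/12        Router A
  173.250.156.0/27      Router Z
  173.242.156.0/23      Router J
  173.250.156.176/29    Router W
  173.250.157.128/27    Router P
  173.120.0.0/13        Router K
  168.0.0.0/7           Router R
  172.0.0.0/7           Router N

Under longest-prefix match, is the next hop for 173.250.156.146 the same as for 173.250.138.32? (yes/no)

yes

173.250.156.146: longest match 173.250.128.0/17 -> Router H
173.250.138.32: longest match 173.250.128.0/17 -> Router H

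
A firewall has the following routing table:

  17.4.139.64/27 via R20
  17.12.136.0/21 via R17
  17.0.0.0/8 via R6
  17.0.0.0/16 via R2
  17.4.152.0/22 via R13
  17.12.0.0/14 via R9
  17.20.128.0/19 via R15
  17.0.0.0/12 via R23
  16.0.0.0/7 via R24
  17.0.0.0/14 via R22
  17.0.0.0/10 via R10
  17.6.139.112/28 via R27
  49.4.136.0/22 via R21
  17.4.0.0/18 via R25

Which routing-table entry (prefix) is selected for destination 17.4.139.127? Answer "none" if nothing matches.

Entries matching 17.4.139.127:
  16.0.0.0/7 (16.0.0.0 - 17.255.255.255)
  17.0.0.0/8 (17.0.0.0 - 17.255.255.255)
  17.0.0.0/10 (17.0.0.0 - 17.63.255.255)
  17.0.0.0/12 (17.0.0.0 - 17.15.255.255)
Most specific is 17.0.0.0/12.

17.0.0.0/12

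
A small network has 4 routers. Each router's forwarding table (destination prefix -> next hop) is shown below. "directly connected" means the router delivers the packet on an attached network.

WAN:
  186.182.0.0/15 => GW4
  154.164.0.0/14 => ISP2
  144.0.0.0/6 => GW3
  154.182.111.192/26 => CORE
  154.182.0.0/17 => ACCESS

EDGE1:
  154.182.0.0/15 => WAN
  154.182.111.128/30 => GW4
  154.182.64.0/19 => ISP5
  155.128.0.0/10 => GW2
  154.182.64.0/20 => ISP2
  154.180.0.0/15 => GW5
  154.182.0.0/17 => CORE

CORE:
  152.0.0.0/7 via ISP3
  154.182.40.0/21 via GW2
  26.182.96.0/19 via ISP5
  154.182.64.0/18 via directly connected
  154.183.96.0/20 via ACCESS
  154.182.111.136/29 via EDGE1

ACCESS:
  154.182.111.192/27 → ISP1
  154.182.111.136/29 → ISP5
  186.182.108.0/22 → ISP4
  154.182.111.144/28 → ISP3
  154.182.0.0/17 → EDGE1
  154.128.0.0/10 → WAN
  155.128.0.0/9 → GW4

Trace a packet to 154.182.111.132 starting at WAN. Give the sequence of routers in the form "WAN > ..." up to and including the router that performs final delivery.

At WAN: longest match for 154.182.111.132 is 154.182.0.0/17 -> ACCESS
At ACCESS: longest match for 154.182.111.132 is 154.182.0.0/17 -> EDGE1
At EDGE1: longest match for 154.182.111.132 is 154.182.0.0/17 -> CORE
At CORE: longest match for 154.182.111.132 is 154.182.64.0/18 -> directly connected

WAN > ACCESS > EDGE1 > CORE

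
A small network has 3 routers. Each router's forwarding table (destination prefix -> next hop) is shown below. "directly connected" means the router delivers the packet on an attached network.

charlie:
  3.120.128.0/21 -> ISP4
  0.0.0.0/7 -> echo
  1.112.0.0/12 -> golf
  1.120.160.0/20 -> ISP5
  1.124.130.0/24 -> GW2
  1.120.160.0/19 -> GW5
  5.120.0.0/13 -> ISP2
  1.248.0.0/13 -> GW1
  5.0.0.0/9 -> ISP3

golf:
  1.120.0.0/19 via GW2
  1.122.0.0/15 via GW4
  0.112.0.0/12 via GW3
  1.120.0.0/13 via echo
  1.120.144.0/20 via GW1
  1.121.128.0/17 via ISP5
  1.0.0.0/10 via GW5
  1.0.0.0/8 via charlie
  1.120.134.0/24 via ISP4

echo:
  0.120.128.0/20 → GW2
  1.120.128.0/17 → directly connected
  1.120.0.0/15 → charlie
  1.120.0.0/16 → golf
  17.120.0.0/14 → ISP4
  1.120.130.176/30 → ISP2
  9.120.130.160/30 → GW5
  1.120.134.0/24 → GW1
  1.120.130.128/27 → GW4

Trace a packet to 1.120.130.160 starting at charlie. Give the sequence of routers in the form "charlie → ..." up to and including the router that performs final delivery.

charlie → golf → echo

At charlie: longest match for 1.120.130.160 is 1.112.0.0/12 -> golf
At golf: longest match for 1.120.130.160 is 1.120.0.0/13 -> echo
At echo: longest match for 1.120.130.160 is 1.120.128.0/17 -> directly connected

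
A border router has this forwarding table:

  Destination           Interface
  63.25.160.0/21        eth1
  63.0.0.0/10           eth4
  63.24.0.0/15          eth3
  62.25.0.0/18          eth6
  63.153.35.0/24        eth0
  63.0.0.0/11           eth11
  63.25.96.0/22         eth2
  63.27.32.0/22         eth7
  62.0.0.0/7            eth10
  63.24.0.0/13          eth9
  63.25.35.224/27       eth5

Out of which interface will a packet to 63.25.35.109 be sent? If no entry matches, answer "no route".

eth3

Routes whose prefix contains 63.25.35.109:
  62.0.0.0/7 (62.0.0.0 - 63.255.255.255) -> eth10
  63.0.0.0/10 (63.0.0.0 - 63.63.255.255) -> eth4
  63.0.0.0/11 (63.0.0.0 - 63.31.255.255) -> eth11
  63.24.0.0/13 (63.24.0.0 - 63.31.255.255) -> eth9
  63.24.0.0/15 (63.24.0.0 - 63.25.255.255) -> eth3
More-specific entries that do NOT match:
  63.25.35.224/27 (63.25.35.224 - 63.25.35.255) does not contain 63.25.35.109
  63.153.35.0/24 (63.153.35.0 - 63.153.35.255) does not contain 63.25.35.109
  63.25.96.0/22 (63.25.96.0 - 63.25.99.255) does not contain 63.25.35.109
  63.27.32.0/22 (63.27.32.0 - 63.27.35.255) does not contain 63.25.35.109
  63.25.160.0/21 (63.25.160.0 - 63.25.167.255) does not contain 63.25.35.109
  62.25.0.0/18 (62.25.0.0 - 62.25.63.255) does not contain 63.25.35.109
Longest matching prefix is /15 -> interface eth3.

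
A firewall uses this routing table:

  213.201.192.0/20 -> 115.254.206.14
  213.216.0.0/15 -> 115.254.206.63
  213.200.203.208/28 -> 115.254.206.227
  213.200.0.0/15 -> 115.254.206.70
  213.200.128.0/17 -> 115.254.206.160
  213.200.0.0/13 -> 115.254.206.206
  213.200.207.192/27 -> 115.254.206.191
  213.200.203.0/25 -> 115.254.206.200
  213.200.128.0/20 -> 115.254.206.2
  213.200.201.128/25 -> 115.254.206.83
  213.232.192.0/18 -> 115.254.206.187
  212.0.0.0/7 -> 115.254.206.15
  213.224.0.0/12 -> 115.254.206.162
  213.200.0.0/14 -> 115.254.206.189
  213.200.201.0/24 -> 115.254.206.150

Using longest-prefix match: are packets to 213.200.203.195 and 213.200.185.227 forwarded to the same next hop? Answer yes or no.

yes

213.200.203.195: longest match 213.200.128.0/17 -> 115.254.206.160
213.200.185.227: longest match 213.200.128.0/17 -> 115.254.206.160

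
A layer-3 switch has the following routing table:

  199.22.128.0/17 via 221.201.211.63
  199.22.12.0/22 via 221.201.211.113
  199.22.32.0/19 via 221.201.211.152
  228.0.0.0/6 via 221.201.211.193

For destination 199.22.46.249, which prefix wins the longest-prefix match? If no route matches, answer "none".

199.22.32.0/19

Entries matching 199.22.46.249:
  199.22.32.0/19 (199.22.32.0 - 199.22.63.255)
Most specific is 199.22.32.0/19.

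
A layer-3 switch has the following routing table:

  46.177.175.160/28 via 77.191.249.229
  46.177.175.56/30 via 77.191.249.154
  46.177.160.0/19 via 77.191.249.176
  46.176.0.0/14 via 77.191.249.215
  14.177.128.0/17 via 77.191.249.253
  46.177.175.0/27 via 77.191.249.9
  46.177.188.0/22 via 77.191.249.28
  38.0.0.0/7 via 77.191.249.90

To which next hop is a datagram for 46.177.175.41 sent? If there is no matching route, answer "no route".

77.191.249.176

Routes whose prefix contains 46.177.175.41:
  46.176.0.0/14 (46.176.0.0 - 46.179.255.255) -> 77.191.249.215
  46.177.160.0/19 (46.177.160.0 - 46.177.191.255) -> 77.191.249.176
More-specific entries that do NOT match:
  46.177.175.56/30 (46.177.175.56 - 46.177.175.59) does not contain 46.177.175.41
  46.177.175.160/28 (46.177.175.160 - 46.177.175.175) does not contain 46.177.175.41
  46.177.175.0/27 (46.177.175.0 - 46.177.175.31) does not contain 46.177.175.41
  46.177.188.0/22 (46.177.188.0 - 46.177.191.255) does not contain 46.177.175.41
Longest matching prefix is /19 -> next hop 77.191.249.176.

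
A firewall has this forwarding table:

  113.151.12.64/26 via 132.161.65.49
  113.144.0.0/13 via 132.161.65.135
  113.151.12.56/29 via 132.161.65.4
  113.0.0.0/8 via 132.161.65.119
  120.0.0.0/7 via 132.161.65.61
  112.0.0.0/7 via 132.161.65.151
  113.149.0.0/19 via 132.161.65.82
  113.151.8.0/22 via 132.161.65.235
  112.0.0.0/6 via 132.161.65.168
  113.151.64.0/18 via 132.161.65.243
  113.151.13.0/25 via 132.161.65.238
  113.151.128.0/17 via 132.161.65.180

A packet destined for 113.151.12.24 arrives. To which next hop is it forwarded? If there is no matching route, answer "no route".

Routes whose prefix contains 113.151.12.24:
  112.0.0.0/6 (112.0.0.0 - 115.255.255.255) -> 132.161.65.168
  112.0.0.0/7 (112.0.0.0 - 113.255.255.255) -> 132.161.65.151
  113.0.0.0/8 (113.0.0.0 - 113.255.255.255) -> 132.161.65.119
  113.144.0.0/13 (113.144.0.0 - 113.151.255.255) -> 132.161.65.135
More-specific entries that do NOT match:
  113.151.12.56/29 (113.151.12.56 - 113.151.12.63) does not contain 113.151.12.24
  113.151.12.64/26 (113.151.12.64 - 113.151.12.127) does not contain 113.151.12.24
  113.151.13.0/25 (113.151.13.0 - 113.151.13.127) does not contain 113.151.12.24
  113.151.8.0/22 (113.151.8.0 - 113.151.11.255) does not contain 113.151.12.24
  113.149.0.0/19 (113.149.0.0 - 113.149.31.255) does not contain 113.151.12.24
  113.151.64.0/18 (113.151.64.0 - 113.151.127.255) does not contain 113.151.12.24
  113.151.128.0/17 (113.151.128.0 - 113.151.255.255) does not contain 113.151.12.24
Longest matching prefix is /13 -> next hop 132.161.65.135.

132.161.65.135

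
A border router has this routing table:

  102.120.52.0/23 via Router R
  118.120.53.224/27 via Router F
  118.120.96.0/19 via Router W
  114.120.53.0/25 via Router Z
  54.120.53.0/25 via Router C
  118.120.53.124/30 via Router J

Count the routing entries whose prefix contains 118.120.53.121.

0

No listed prefix contains 118.120.53.121.
Total matching entries: 0.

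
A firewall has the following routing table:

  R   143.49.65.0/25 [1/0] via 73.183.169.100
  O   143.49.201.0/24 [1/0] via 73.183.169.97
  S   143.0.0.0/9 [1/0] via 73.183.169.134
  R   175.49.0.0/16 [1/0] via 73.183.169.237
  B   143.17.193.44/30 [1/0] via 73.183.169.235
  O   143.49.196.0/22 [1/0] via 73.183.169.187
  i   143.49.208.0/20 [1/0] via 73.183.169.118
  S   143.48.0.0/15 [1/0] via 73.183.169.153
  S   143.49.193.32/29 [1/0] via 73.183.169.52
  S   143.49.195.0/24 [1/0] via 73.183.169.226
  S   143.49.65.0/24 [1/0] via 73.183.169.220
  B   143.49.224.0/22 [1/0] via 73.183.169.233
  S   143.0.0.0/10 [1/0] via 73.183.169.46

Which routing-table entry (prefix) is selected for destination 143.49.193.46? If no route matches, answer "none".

Entries matching 143.49.193.46:
  143.0.0.0/9 (143.0.0.0 - 143.127.255.255)
  143.0.0.0/10 (143.0.0.0 - 143.63.255.255)
  143.48.0.0/15 (143.48.0.0 - 143.49.255.255)
Most specific is 143.48.0.0/15.

143.48.0.0/15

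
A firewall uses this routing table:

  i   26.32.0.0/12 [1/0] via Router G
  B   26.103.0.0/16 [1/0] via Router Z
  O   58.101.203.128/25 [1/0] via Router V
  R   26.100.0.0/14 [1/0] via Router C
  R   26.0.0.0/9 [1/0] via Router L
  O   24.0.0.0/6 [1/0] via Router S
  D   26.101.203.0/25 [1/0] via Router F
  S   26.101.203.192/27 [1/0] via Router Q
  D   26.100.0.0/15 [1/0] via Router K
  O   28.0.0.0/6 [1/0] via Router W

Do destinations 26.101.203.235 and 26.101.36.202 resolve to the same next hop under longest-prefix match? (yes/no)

26.101.203.235: longest match 26.100.0.0/15 -> Router K
26.101.36.202: longest match 26.100.0.0/15 -> Router K

yes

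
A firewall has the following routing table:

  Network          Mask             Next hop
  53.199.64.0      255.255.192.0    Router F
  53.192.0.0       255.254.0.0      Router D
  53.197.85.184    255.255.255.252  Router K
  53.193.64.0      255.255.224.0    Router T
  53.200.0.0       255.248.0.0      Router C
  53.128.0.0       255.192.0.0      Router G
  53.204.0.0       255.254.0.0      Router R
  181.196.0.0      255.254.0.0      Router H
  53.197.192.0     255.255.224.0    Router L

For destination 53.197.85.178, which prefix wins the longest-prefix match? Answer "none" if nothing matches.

53.197.85.178 is outside every listed prefix and there is no default route.

none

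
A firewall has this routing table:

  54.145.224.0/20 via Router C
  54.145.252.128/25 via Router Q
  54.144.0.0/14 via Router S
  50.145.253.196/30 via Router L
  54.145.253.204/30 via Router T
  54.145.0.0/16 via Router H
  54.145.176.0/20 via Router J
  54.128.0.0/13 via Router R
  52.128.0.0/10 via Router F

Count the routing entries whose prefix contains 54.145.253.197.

Prefixes containing 54.145.253.197:
  54.144.0.0/14 (54.144.0.0 - 54.147.255.255)
  54.145.0.0/16 (54.145.0.0 - 54.145.255.255)
Total matching entries: 2.

2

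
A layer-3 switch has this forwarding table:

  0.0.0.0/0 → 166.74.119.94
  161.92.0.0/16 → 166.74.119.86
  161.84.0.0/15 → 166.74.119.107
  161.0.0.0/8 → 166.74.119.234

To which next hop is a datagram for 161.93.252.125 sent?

Routes whose prefix contains 161.93.252.125:
  0.0.0.0/0 (default, matches everything) -> 166.74.119.94
  161.0.0.0/8 (161.0.0.0 - 161.255.255.255) -> 166.74.119.234
More-specific entries that do NOT match:
  161.92.0.0/16 (161.92.0.0 - 161.92.255.255) does not contain 161.93.252.125
  161.84.0.0/15 (161.84.0.0 - 161.85.255.255) does not contain 161.93.252.125
Longest matching prefix is /8 -> next hop 166.74.119.234.

166.74.119.234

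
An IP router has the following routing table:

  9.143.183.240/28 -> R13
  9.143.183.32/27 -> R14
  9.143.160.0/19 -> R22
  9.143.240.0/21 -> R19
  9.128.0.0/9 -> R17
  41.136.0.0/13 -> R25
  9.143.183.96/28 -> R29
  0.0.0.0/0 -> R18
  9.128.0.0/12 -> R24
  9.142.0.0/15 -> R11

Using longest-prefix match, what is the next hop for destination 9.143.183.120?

R22

Routes whose prefix contains 9.143.183.120:
  0.0.0.0/0 (default, matches everything) -> R18
  9.128.0.0/9 (9.128.0.0 - 9.255.255.255) -> R17
  9.128.0.0/12 (9.128.0.0 - 9.143.255.255) -> R24
  9.142.0.0/15 (9.142.0.0 - 9.143.255.255) -> R11
  9.143.160.0/19 (9.143.160.0 - 9.143.191.255) -> R22
More-specific entries that do NOT match:
  9.143.183.240/28 (9.143.183.240 - 9.143.183.255) does not contain 9.143.183.120
  9.143.183.96/28 (9.143.183.96 - 9.143.183.111) does not contain 9.143.183.120
  9.143.183.32/27 (9.143.183.32 - 9.143.183.63) does not contain 9.143.183.120
  9.143.240.0/21 (9.143.240.0 - 9.143.247.255) does not contain 9.143.183.120
Longest matching prefix is /19 -> next hop R22.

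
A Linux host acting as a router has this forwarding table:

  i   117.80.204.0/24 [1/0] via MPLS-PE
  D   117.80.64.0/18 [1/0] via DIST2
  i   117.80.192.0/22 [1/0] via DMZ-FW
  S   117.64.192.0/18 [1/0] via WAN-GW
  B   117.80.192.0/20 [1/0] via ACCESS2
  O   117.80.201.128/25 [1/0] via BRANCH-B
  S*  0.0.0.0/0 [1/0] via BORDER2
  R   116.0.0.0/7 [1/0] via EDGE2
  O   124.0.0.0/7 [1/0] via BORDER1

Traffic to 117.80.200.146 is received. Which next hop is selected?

Routes whose prefix contains 117.80.200.146:
  0.0.0.0/0 (default, matches everything) -> BORDER2
  116.0.0.0/7 (116.0.0.0 - 117.255.255.255) -> EDGE2
  117.80.192.0/20 (117.80.192.0 - 117.80.207.255) -> ACCESS2
More-specific entries that do NOT match:
  117.80.201.128/25 (117.80.201.128 - 117.80.201.255) does not contain 117.80.200.146
  117.80.204.0/24 (117.80.204.0 - 117.80.204.255) does not contain 117.80.200.146
  117.80.192.0/22 (117.80.192.0 - 117.80.195.255) does not contain 117.80.200.146
Longest matching prefix is /20 -> next hop ACCESS2.

ACCESS2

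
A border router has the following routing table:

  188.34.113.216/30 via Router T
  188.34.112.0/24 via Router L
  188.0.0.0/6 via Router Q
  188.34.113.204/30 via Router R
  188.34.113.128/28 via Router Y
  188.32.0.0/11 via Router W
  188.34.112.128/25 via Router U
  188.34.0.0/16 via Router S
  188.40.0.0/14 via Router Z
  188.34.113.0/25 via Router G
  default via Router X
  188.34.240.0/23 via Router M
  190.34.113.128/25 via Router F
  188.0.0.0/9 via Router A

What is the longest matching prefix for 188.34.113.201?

Entries matching 188.34.113.201:
  0.0.0.0/0 (default, matches everything)
  188.0.0.0/6 (188.0.0.0 - 191.255.255.255)
  188.0.0.0/9 (188.0.0.0 - 188.127.255.255)
  188.32.0.0/11 (188.32.0.0 - 188.63.255.255)
  188.34.0.0/16 (188.34.0.0 - 188.34.255.255)
Most specific is 188.34.0.0/16.

188.34.0.0/16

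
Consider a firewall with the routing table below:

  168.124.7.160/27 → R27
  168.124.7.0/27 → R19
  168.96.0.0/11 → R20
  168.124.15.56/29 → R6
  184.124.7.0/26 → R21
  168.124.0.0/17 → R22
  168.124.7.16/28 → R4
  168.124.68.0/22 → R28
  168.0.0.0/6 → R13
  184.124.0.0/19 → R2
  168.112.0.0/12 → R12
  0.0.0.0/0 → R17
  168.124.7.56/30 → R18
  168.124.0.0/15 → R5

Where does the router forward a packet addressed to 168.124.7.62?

Routes whose prefix contains 168.124.7.62:
  0.0.0.0/0 (default, matches everything) -> R17
  168.0.0.0/6 (168.0.0.0 - 171.255.255.255) -> R13
  168.96.0.0/11 (168.96.0.0 - 168.127.255.255) -> R20
  168.112.0.0/12 (168.112.0.0 - 168.127.255.255) -> R12
  168.124.0.0/15 (168.124.0.0 - 168.125.255.255) -> R5
  168.124.0.0/17 (168.124.0.0 - 168.124.127.255) -> R22
More-specific entries that do NOT match:
  168.124.7.56/30 (168.124.7.56 - 168.124.7.59) does not contain 168.124.7.62
  168.124.15.56/29 (168.124.15.56 - 168.124.15.63) does not contain 168.124.7.62
  168.124.7.16/28 (168.124.7.16 - 168.124.7.31) does not contain 168.124.7.62
  168.124.7.160/27 (168.124.7.160 - 168.124.7.191) does not contain 168.124.7.62
  168.124.7.0/27 (168.124.7.0 - 168.124.7.31) does not contain 168.124.7.62
  184.124.7.0/26 (184.124.7.0 - 184.124.7.63) does not contain 168.124.7.62
  168.124.68.0/22 (168.124.68.0 - 168.124.71.255) does not contain 168.124.7.62
  184.124.0.0/19 (184.124.0.0 - 184.124.31.255) does not contain 168.124.7.62
Longest matching prefix is /17 -> next hop R22.

R22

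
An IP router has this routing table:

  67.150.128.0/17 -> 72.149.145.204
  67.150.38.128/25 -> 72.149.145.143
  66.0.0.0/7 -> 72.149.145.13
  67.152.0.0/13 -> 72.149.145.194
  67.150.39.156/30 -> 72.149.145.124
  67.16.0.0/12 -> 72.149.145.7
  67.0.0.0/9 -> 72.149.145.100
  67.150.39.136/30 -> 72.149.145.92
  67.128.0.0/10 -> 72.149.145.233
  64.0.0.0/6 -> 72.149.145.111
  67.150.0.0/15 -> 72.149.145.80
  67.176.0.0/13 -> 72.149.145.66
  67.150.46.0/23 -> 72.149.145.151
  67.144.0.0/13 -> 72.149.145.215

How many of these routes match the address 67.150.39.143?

Prefixes containing 67.150.39.143:
  64.0.0.0/6 (64.0.0.0 - 67.255.255.255)
  66.0.0.0/7 (66.0.0.0 - 67.255.255.255)
  67.128.0.0/10 (67.128.0.0 - 67.191.255.255)
  67.144.0.0/13 (67.144.0.0 - 67.151.255.255)
  67.150.0.0/15 (67.150.0.0 - 67.151.255.255)
Total matching entries: 5.

5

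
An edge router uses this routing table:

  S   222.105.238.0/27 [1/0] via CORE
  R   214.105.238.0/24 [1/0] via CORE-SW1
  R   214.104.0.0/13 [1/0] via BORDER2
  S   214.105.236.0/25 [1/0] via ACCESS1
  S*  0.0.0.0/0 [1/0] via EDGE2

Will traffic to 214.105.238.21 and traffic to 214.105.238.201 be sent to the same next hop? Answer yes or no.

214.105.238.21: longest match 214.105.238.0/24 -> CORE-SW1
214.105.238.201: longest match 214.105.238.0/24 -> CORE-SW1

yes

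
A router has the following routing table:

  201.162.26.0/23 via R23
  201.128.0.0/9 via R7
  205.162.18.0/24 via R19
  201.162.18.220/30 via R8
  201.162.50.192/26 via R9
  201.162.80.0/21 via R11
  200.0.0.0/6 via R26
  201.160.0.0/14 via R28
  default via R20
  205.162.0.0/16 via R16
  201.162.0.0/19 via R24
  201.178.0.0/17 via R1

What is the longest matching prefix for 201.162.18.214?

201.162.0.0/19

Entries matching 201.162.18.214:
  0.0.0.0/0 (default, matches everything)
  200.0.0.0/6 (200.0.0.0 - 203.255.255.255)
  201.128.0.0/9 (201.128.0.0 - 201.255.255.255)
  201.160.0.0/14 (201.160.0.0 - 201.163.255.255)
  201.162.0.0/19 (201.162.0.0 - 201.162.31.255)
Most specific is 201.162.0.0/19.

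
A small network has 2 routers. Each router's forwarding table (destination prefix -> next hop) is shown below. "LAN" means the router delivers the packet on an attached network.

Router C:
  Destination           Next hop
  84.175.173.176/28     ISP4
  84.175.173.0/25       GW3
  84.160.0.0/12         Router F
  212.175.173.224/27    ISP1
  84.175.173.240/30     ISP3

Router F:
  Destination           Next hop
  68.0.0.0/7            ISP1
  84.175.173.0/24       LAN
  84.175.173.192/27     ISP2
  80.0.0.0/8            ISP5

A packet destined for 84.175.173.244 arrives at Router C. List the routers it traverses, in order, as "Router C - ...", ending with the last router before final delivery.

At Router C: longest match for 84.175.173.244 is 84.160.0.0/12 -> Router F
At Router F: longest match for 84.175.173.244 is 84.175.173.0/24 -> LAN

Router C - Router F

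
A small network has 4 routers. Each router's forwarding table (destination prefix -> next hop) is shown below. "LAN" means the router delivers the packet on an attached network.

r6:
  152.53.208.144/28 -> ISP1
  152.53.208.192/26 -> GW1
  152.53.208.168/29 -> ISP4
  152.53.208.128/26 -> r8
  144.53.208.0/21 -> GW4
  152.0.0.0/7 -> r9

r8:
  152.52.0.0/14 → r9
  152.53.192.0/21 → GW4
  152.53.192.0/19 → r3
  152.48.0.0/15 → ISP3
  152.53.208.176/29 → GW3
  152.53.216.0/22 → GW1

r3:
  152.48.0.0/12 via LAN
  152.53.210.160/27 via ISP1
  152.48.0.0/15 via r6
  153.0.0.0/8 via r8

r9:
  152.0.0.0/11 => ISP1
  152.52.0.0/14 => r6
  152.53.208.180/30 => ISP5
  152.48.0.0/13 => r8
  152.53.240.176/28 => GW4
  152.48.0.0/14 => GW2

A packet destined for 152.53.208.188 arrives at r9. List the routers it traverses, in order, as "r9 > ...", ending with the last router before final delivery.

r9 > r6 > r8 > r3

At r9: longest match for 152.53.208.188 is 152.52.0.0/14 -> r6
At r6: longest match for 152.53.208.188 is 152.53.208.128/26 -> r8
At r8: longest match for 152.53.208.188 is 152.53.192.0/19 -> r3
At r3: longest match for 152.53.208.188 is 152.48.0.0/12 -> LAN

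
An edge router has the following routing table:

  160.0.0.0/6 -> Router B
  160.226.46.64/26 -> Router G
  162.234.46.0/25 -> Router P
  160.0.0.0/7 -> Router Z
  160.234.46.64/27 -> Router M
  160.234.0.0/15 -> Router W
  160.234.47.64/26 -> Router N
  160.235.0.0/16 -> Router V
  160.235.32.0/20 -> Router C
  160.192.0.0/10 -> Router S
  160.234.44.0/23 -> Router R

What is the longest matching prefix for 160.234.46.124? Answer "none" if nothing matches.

160.234.0.0/15

Entries matching 160.234.46.124:
  160.0.0.0/6 (160.0.0.0 - 163.255.255.255)
  160.0.0.0/7 (160.0.0.0 - 161.255.255.255)
  160.192.0.0/10 (160.192.0.0 - 160.255.255.255)
  160.234.0.0/15 (160.234.0.0 - 160.235.255.255)
Most specific is 160.234.0.0/15.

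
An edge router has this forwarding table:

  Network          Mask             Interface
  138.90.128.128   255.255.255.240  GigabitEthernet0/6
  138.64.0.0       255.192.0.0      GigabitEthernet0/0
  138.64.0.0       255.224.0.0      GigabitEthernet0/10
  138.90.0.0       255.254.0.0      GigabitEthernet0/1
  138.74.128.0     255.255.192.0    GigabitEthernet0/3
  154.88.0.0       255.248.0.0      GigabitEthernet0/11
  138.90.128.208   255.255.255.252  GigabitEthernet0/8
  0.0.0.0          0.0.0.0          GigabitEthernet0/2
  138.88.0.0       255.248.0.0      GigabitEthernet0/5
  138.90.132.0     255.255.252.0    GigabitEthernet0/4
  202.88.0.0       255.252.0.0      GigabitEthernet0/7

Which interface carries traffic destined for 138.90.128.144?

Routes whose prefix contains 138.90.128.144:
  0.0.0.0/0 (default, matches everything) -> GigabitEthernet0/2
  138.64.0.0/10 (138.64.0.0 - 138.127.255.255) -> GigabitEthernet0/0
  138.64.0.0/11 (138.64.0.0 - 138.95.255.255) -> GigabitEthernet0/10
  138.88.0.0/13 (138.88.0.0 - 138.95.255.255) -> GigabitEthernet0/5
  138.90.0.0/15 (138.90.0.0 - 138.91.255.255) -> GigabitEthernet0/1
More-specific entries that do NOT match:
  138.90.128.208/30 (138.90.128.208 - 138.90.128.211) does not contain 138.90.128.144
  138.90.128.128/28 (138.90.128.128 - 138.90.128.143) does not contain 138.90.128.144
  138.90.132.0/22 (138.90.132.0 - 138.90.135.255) does not contain 138.90.128.144
  138.74.128.0/18 (138.74.128.0 - 138.74.191.255) does not contain 138.90.128.144
Longest matching prefix is /15 -> interface GigabitEthernet0/1.

GigabitEthernet0/1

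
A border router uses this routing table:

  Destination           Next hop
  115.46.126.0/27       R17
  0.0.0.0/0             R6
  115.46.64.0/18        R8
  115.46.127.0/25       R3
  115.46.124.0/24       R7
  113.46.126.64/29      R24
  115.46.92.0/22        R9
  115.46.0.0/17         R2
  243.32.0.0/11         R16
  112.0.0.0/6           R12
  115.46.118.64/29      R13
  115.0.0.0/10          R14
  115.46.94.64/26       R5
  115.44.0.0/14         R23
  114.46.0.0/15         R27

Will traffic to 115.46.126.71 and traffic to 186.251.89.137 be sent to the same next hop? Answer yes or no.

115.46.126.71: longest match 115.46.64.0/18 -> R8
186.251.89.137: longest match 0.0.0.0/0 -> R6

no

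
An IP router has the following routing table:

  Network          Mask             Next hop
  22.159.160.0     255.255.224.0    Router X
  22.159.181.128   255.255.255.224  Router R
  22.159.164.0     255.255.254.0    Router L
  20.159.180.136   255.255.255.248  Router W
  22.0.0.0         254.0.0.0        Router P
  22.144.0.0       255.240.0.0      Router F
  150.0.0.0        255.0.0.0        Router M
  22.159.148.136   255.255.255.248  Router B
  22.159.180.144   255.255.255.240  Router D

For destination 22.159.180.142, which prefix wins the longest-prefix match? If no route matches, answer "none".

22.159.160.0/19

Entries matching 22.159.180.142:
  22.0.0.0/7 (22.0.0.0 - 23.255.255.255)
  22.144.0.0/12 (22.144.0.0 - 22.159.255.255)
  22.159.160.0/19 (22.159.160.0 - 22.159.191.255)
Most specific is 22.159.160.0/19.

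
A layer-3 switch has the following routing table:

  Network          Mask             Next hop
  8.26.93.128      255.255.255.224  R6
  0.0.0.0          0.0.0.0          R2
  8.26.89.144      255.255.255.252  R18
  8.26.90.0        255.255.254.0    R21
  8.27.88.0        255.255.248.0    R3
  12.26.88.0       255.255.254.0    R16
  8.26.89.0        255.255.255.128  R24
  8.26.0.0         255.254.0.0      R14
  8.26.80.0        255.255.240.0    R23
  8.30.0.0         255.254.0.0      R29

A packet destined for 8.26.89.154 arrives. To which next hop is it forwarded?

R23

Routes whose prefix contains 8.26.89.154:
  0.0.0.0/0 (default, matches everything) -> R2
  8.26.0.0/15 (8.26.0.0 - 8.27.255.255) -> R14
  8.26.80.0/20 (8.26.80.0 - 8.26.95.255) -> R23
More-specific entries that do NOT match:
  8.26.89.144/30 (8.26.89.144 - 8.26.89.147) does not contain 8.26.89.154
  8.26.93.128/27 (8.26.93.128 - 8.26.93.159) does not contain 8.26.89.154
  8.26.89.0/25 (8.26.89.0 - 8.26.89.127) does not contain 8.26.89.154
  8.26.90.0/23 (8.26.90.0 - 8.26.91.255) does not contain 8.26.89.154
  12.26.88.0/23 (12.26.88.0 - 12.26.89.255) does not contain 8.26.89.154
  8.27.88.0/21 (8.27.88.0 - 8.27.95.255) does not contain 8.26.89.154
Longest matching prefix is /20 -> next hop R23.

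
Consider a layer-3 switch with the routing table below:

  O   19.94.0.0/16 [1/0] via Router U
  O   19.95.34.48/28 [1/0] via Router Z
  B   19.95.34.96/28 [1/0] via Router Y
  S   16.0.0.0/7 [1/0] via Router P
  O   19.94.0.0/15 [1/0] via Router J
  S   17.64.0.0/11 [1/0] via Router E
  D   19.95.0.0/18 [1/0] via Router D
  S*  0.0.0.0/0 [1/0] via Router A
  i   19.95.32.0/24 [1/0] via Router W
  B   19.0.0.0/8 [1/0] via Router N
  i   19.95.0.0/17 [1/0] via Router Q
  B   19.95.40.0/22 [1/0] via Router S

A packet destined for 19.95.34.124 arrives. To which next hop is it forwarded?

Routes whose prefix contains 19.95.34.124:
  0.0.0.0/0 (default, matches everything) -> Router A
  19.0.0.0/8 (19.0.0.0 - 19.255.255.255) -> Router N
  19.94.0.0/15 (19.94.0.0 - 19.95.255.255) -> Router J
  19.95.0.0/17 (19.95.0.0 - 19.95.127.255) -> Router Q
  19.95.0.0/18 (19.95.0.0 - 19.95.63.255) -> Router D
More-specific entries that do NOT match:
  19.95.34.48/28 (19.95.34.48 - 19.95.34.63) does not contain 19.95.34.124
  19.95.34.96/28 (19.95.34.96 - 19.95.34.111) does not contain 19.95.34.124
  19.95.32.0/24 (19.95.32.0 - 19.95.32.255) does not contain 19.95.34.124
  19.95.40.0/22 (19.95.40.0 - 19.95.43.255) does not contain 19.95.34.124
Longest matching prefix is /18 -> next hop Router D.

Router D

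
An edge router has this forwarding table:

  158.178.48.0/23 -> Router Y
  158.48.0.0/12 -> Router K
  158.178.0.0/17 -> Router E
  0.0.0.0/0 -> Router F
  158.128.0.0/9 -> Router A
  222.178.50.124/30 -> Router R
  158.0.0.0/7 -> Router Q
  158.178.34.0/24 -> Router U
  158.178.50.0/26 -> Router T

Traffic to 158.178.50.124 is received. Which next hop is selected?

Routes whose prefix contains 158.178.50.124:
  0.0.0.0/0 (default, matches everything) -> Router F
  158.0.0.0/7 (158.0.0.0 - 159.255.255.255) -> Router Q
  158.128.0.0/9 (158.128.0.0 - 158.255.255.255) -> Router A
  158.178.0.0/17 (158.178.0.0 - 158.178.127.255) -> Router E
More-specific entries that do NOT match:
  222.178.50.124/30 (222.178.50.124 - 222.178.50.127) does not contain 158.178.50.124
  158.178.50.0/26 (158.178.50.0 - 158.178.50.63) does not contain 158.178.50.124
  158.178.34.0/24 (158.178.34.0 - 158.178.34.255) does not contain 158.178.50.124
  158.178.48.0/23 (158.178.48.0 - 158.178.49.255) does not contain 158.178.50.124
Longest matching prefix is /17 -> next hop Router E.

Router E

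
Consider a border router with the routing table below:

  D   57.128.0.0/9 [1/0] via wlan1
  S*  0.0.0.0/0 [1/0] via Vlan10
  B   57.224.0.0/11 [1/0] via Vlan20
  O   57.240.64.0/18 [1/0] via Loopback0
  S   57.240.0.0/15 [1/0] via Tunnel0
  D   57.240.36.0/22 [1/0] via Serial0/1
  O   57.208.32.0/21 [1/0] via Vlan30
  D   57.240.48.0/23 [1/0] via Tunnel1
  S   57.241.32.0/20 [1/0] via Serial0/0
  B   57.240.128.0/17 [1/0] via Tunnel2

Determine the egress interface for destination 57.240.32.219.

Tunnel0

Routes whose prefix contains 57.240.32.219:
  0.0.0.0/0 (default, matches everything) -> Vlan10
  57.128.0.0/9 (57.128.0.0 - 57.255.255.255) -> wlan1
  57.224.0.0/11 (57.224.0.0 - 57.255.255.255) -> Vlan20
  57.240.0.0/15 (57.240.0.0 - 57.241.255.255) -> Tunnel0
More-specific entries that do NOT match:
  57.240.48.0/23 (57.240.48.0 - 57.240.49.255) does not contain 57.240.32.219
  57.240.36.0/22 (57.240.36.0 - 57.240.39.255) does not contain 57.240.32.219
  57.208.32.0/21 (57.208.32.0 - 57.208.39.255) does not contain 57.240.32.219
  57.241.32.0/20 (57.241.32.0 - 57.241.47.255) does not contain 57.240.32.219
  57.240.64.0/18 (57.240.64.0 - 57.240.127.255) does not contain 57.240.32.219
  57.240.128.0/17 (57.240.128.0 - 57.240.255.255) does not contain 57.240.32.219
Longest matching prefix is /15 -> interface Tunnel0.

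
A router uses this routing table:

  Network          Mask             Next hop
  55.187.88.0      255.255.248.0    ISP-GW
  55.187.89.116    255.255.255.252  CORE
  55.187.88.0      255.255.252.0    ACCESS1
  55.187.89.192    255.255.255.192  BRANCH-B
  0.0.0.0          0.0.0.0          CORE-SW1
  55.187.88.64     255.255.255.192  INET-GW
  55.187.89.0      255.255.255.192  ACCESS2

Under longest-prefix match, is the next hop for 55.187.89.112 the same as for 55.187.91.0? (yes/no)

yes

55.187.89.112: longest match 55.187.88.0/22 -> ACCESS1
55.187.91.0: longest match 55.187.88.0/22 -> ACCESS1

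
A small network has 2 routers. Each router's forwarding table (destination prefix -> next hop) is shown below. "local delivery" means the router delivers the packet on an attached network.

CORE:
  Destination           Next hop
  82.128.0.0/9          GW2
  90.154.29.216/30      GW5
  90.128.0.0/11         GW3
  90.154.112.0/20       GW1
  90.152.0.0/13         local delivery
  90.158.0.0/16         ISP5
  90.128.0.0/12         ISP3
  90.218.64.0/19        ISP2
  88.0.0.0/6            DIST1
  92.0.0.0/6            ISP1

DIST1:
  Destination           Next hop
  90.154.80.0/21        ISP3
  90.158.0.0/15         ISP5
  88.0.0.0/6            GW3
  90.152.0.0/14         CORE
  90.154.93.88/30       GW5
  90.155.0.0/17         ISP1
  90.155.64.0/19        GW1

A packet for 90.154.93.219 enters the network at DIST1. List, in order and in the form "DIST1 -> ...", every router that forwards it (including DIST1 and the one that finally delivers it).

At DIST1: longest match for 90.154.93.219 is 90.152.0.0/14 -> CORE
At CORE: longest match for 90.154.93.219 is 90.152.0.0/13 -> local delivery

DIST1 -> CORE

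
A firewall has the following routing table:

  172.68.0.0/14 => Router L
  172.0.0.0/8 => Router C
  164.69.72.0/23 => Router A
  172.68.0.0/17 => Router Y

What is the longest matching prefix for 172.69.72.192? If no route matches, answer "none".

172.68.0.0/14

Entries matching 172.69.72.192:
  172.0.0.0/8 (172.0.0.0 - 172.255.255.255)
  172.68.0.0/14 (172.68.0.0 - 172.71.255.255)
Most specific is 172.68.0.0/14.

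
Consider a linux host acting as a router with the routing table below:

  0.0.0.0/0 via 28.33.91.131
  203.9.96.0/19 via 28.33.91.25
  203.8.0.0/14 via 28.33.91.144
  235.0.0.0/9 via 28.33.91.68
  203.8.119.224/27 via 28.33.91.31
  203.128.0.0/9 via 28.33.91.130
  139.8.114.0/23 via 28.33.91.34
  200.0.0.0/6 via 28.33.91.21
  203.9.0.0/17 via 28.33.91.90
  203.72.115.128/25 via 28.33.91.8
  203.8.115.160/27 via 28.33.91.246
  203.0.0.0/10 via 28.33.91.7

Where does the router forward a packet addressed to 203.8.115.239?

28.33.91.144

Routes whose prefix contains 203.8.115.239:
  0.0.0.0/0 (default, matches everything) -> 28.33.91.131
  200.0.0.0/6 (200.0.0.0 - 203.255.255.255) -> 28.33.91.21
  203.0.0.0/10 (203.0.0.0 - 203.63.255.255) -> 28.33.91.7
  203.8.0.0/14 (203.8.0.0 - 203.11.255.255) -> 28.33.91.144
More-specific entries that do NOT match:
  203.8.119.224/27 (203.8.119.224 - 203.8.119.255) does not contain 203.8.115.239
  203.8.115.160/27 (203.8.115.160 - 203.8.115.191) does not contain 203.8.115.239
  203.72.115.128/25 (203.72.115.128 - 203.72.115.255) does not contain 203.8.115.239
  139.8.114.0/23 (139.8.114.0 - 139.8.115.255) does not contain 203.8.115.239
  203.9.96.0/19 (203.9.96.0 - 203.9.127.255) does not contain 203.8.115.239
  203.9.0.0/17 (203.9.0.0 - 203.9.127.255) does not contain 203.8.115.239
Longest matching prefix is /14 -> next hop 28.33.91.144.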